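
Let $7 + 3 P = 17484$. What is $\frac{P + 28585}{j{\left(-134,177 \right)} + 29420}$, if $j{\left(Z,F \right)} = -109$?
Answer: $\frac{103232}{87933} \approx 1.174$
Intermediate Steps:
$P = \frac{17477}{3}$ ($P = - \frac{7}{3} + \frac{1}{3} \cdot 17484 = - \frac{7}{3} + 5828 = \frac{17477}{3} \approx 5825.7$)
$\frac{P + 28585}{j{\left(-134,177 \right)} + 29420} = \frac{\frac{17477}{3} + 28585}{-109 + 29420} = \frac{103232}{3 \cdot 29311} = \frac{103232}{3} \cdot \frac{1}{29311} = \frac{103232}{87933}$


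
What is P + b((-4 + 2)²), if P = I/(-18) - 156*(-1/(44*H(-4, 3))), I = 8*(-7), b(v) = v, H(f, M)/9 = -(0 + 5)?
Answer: 3481/495 ≈ 7.0323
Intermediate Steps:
H(f, M) = -45 (H(f, M) = 9*(-(0 + 5)) = 9*(-1*5) = 9*(-5) = -45)
I = -56
P = 1501/495 (P = -56/(-18) - 156/((-44*(-45))) = -56*(-1/18) - 156/1980 = 28/9 - 156*1/1980 = 28/9 - 13/165 = 1501/495 ≈ 3.0323)
P + b((-4 + 2)²) = 1501/495 + (-4 + 2)² = 1501/495 + (-2)² = 1501/495 + 4 = 3481/495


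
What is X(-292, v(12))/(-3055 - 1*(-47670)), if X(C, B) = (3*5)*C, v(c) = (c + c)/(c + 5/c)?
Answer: -876/8923 ≈ -0.098173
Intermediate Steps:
v(c) = 2*c/(c + 5/c) (v(c) = (2*c)/(c + 5/c) = 2*c/(c + 5/c))
X(C, B) = 15*C
X(-292, v(12))/(-3055 - 1*(-47670)) = (15*(-292))/(-3055 - 1*(-47670)) = -4380/(-3055 + 47670) = -4380/44615 = -4380*1/44615 = -876/8923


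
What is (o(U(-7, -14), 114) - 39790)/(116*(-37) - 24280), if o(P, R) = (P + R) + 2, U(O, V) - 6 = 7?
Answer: 39661/28572 ≈ 1.3881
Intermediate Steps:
U(O, V) = 13 (U(O, V) = 6 + 7 = 13)
o(P, R) = 2 + P + R
(o(U(-7, -14), 114) - 39790)/(116*(-37) - 24280) = ((2 + 13 + 114) - 39790)/(116*(-37) - 24280) = (129 - 39790)/(-4292 - 24280) = -39661/(-28572) = -39661*(-1/28572) = 39661/28572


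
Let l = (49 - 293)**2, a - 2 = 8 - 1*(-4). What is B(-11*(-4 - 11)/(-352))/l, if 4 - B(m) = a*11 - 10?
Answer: -35/14884 ≈ -0.0023515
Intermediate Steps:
a = 14 (a = 2 + (8 - 1*(-4)) = 2 + (8 + 4) = 2 + 12 = 14)
B(m) = -140 (B(m) = 4 - (14*11 - 10) = 4 - (154 - 10) = 4 - 1*144 = 4 - 144 = -140)
l = 59536 (l = (-244)**2 = 59536)
B(-11*(-4 - 11)/(-352))/l = -140/59536 = -140*1/59536 = -35/14884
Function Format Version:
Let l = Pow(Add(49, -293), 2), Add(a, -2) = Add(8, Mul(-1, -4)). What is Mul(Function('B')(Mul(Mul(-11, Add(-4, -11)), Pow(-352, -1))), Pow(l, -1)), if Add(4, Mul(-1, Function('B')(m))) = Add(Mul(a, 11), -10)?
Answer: Rational(-35, 14884) ≈ -0.0023515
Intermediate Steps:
a = 14 (a = Add(2, Add(8, Mul(-1, -4))) = Add(2, Add(8, 4)) = Add(2, 12) = 14)
Function('B')(m) = -140 (Function('B')(m) = Add(4, Mul(-1, Add(Mul(14, 11), -10))) = Add(4, Mul(-1, Add(154, -10))) = Add(4, Mul(-1, 144)) = Add(4, -144) = -140)
l = 59536 (l = Pow(-244, 2) = 59536)
Mul(Function('B')(Mul(Mul(-11, Add(-4, -11)), Pow(-352, -1))), Pow(l, -1)) = Mul(-140, Pow(59536, -1)) = Mul(-140, Rational(1, 59536)) = Rational(-35, 14884)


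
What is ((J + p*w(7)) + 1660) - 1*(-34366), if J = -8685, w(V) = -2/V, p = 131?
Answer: 191125/7 ≈ 27304.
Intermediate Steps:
((J + p*w(7)) + 1660) - 1*(-34366) = ((-8685 + 131*(-2/7)) + 1660) - 1*(-34366) = ((-8685 + 131*(-2*1/7)) + 1660) + 34366 = ((-8685 + 131*(-2/7)) + 1660) + 34366 = ((-8685 - 262/7) + 1660) + 34366 = (-61057/7 + 1660) + 34366 = -49437/7 + 34366 = 191125/7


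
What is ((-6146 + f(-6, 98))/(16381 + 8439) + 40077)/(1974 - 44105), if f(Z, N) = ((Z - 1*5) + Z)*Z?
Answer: -248676274/261422855 ≈ -0.95124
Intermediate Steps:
f(Z, N) = Z*(-5 + 2*Z) (f(Z, N) = ((Z - 5) + Z)*Z = ((-5 + Z) + Z)*Z = (-5 + 2*Z)*Z = Z*(-5 + 2*Z))
((-6146 + f(-6, 98))/(16381 + 8439) + 40077)/(1974 - 44105) = ((-6146 - 6*(-5 + 2*(-6)))/(16381 + 8439) + 40077)/(1974 - 44105) = ((-6146 - 6*(-5 - 12))/24820 + 40077)/(-42131) = ((-6146 - 6*(-17))*(1/24820) + 40077)*(-1/42131) = ((-6146 + 102)*(1/24820) + 40077)*(-1/42131) = (-6044*1/24820 + 40077)*(-1/42131) = (-1511/6205 + 40077)*(-1/42131) = (248676274/6205)*(-1/42131) = -248676274/261422855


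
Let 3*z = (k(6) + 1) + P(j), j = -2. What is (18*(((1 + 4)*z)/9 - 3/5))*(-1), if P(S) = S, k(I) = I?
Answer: -88/15 ≈ -5.8667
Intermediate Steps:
z = 5/3 (z = ((6 + 1) - 2)/3 = (7 - 2)/3 = (⅓)*5 = 5/3 ≈ 1.6667)
(18*(((1 + 4)*z)/9 - 3/5))*(-1) = (18*(((1 + 4)*(5/3))/9 - 3/5))*(-1) = (18*((5*(5/3))*(⅑) - 3*⅕))*(-1) = (18*((25/3)*(⅑) - ⅗))*(-1) = (18*(25/27 - ⅗))*(-1) = (18*(44/135))*(-1) = (88/15)*(-1) = -88/15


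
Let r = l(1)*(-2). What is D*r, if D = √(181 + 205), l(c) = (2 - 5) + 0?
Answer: 6*√386 ≈ 117.88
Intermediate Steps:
l(c) = -3 (l(c) = -3 + 0 = -3)
r = 6 (r = -3*(-2) = 6)
D = √386 ≈ 19.647
D*r = √386*6 = 6*√386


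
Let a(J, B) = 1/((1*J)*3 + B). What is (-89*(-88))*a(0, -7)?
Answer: -7832/7 ≈ -1118.9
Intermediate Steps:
a(J, B) = 1/(B + 3*J) (a(J, B) = 1/(J*3 + B) = 1/(3*J + B) = 1/(B + 3*J))
(-89*(-88))*a(0, -7) = (-89*(-88))/(-7 + 3*0) = 7832/(-7 + 0) = 7832/(-7) = 7832*(-⅐) = -7832/7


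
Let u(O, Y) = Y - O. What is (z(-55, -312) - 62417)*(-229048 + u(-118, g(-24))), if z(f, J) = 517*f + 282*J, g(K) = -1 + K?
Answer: 40945396380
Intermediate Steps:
z(f, J) = 282*J + 517*f
(z(-55, -312) - 62417)*(-229048 + u(-118, g(-24))) = ((282*(-312) + 517*(-55)) - 62417)*(-229048 + ((-1 - 24) - 1*(-118))) = ((-87984 - 28435) - 62417)*(-229048 + (-25 + 118)) = (-116419 - 62417)*(-229048 + 93) = -178836*(-228955) = 40945396380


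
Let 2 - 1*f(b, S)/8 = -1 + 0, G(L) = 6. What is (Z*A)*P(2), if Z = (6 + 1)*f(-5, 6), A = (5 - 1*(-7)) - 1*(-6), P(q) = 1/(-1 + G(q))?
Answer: 3024/5 ≈ 604.80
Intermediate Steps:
f(b, S) = 24 (f(b, S) = 16 - 8*(-1 + 0) = 16 - 8*(-1) = 16 + 8 = 24)
P(q) = ⅕ (P(q) = 1/(-1 + 6) = 1/5 = ⅕)
A = 18 (A = (5 + 7) + 6 = 12 + 6 = 18)
Z = 168 (Z = (6 + 1)*24 = 7*24 = 168)
(Z*A)*P(2) = (168*18)*(⅕) = 3024*(⅕) = 3024/5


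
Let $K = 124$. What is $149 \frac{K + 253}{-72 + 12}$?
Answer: $- \frac{56173}{60} \approx -936.22$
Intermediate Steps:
$149 \frac{K + 253}{-72 + 12} = 149 \frac{124 + 253}{-72 + 12} = 149 \frac{377}{-60} = 149 \cdot 377 \left(- \frac{1}{60}\right) = 149 \left(- \frac{377}{60}\right) = - \frac{56173}{60}$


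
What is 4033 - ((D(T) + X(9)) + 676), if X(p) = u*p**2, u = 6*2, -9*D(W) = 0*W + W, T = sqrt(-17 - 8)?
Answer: 2385 + 5*I/9 ≈ 2385.0 + 0.55556*I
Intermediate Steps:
T = 5*I (T = sqrt(-25) = 5*I ≈ 5.0*I)
D(W) = -W/9 (D(W) = -(0*W + W)/9 = -(0 + W)/9 = -W/9)
u = 12
X(p) = 12*p**2
4033 - ((D(T) + X(9)) + 676) = 4033 - ((-5*I/9 + 12*9**2) + 676) = 4033 - ((-5*I/9 + 12*81) + 676) = 4033 - ((-5*I/9 + 972) + 676) = 4033 - ((972 - 5*I/9) + 676) = 4033 - (1648 - 5*I/9) = 4033 + (-1648 + 5*I/9) = 2385 + 5*I/9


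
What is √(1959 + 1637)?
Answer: 2*√899 ≈ 59.967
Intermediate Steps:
√(1959 + 1637) = √3596 = 2*√899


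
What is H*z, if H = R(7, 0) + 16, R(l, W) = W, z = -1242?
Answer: -19872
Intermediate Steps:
H = 16 (H = 0 + 16 = 16)
H*z = 16*(-1242) = -19872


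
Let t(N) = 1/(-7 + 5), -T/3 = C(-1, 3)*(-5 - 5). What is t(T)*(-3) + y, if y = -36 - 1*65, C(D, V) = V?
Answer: -199/2 ≈ -99.500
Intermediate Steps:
T = 90 (T = -9*(-5 - 5) = -9*(-10) = -3*(-30) = 90)
y = -101 (y = -36 - 65 = -101)
t(N) = -½ (t(N) = 1/(-2) = -½)
t(T)*(-3) + y = -½*(-3) - 101 = 3/2 - 101 = -199/2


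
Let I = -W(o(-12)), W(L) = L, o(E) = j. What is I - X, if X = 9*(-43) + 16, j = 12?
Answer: 359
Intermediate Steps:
o(E) = 12
I = -12 (I = -1*12 = -12)
X = -371 (X = -387 + 16 = -371)
I - X = -12 - 1*(-371) = -12 + 371 = 359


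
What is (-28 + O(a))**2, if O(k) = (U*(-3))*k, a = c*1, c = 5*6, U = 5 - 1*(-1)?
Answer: 322624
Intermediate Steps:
U = 6 (U = 5 + 1 = 6)
c = 30
a = 30 (a = 30*1 = 30)
O(k) = -18*k (O(k) = (6*(-3))*k = -18*k)
(-28 + O(a))**2 = (-28 - 18*30)**2 = (-28 - 540)**2 = (-568)**2 = 322624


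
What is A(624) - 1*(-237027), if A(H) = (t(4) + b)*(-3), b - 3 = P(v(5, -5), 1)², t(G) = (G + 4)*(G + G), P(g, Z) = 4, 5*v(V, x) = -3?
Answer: 236778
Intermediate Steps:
v(V, x) = -⅗ (v(V, x) = (⅕)*(-3) = -⅗)
t(G) = 2*G*(4 + G) (t(G) = (4 + G)*(2*G) = 2*G*(4 + G))
b = 19 (b = 3 + 4² = 3 + 16 = 19)
A(H) = -249 (A(H) = (2*4*(4 + 4) + 19)*(-3) = (2*4*8 + 19)*(-3) = (64 + 19)*(-3) = 83*(-3) = -249)
A(624) - 1*(-237027) = -249 - 1*(-237027) = -249 + 237027 = 236778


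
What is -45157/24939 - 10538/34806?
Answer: -305756954/144671139 ≈ -2.1135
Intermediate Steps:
-45157/24939 - 10538/34806 = -45157*1/24939 - 10538*1/34806 = -45157/24939 - 5269/17403 = -305756954/144671139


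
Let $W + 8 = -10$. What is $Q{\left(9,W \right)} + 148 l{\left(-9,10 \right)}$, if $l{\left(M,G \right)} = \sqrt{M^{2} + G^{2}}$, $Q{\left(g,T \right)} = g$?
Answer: $9 + 148 \sqrt{181} \approx 2000.1$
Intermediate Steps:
$W = -18$ ($W = -8 - 10 = -18$)
$l{\left(M,G \right)} = \sqrt{G^{2} + M^{2}}$
$Q{\left(9,W \right)} + 148 l{\left(-9,10 \right)} = 9 + 148 \sqrt{10^{2} + \left(-9\right)^{2}} = 9 + 148 \sqrt{100 + 81} = 9 + 148 \sqrt{181}$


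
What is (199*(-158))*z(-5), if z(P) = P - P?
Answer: 0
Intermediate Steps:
z(P) = 0
(199*(-158))*z(-5) = (199*(-158))*0 = -31442*0 = 0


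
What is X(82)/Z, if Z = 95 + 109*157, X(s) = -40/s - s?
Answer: -1691/352764 ≈ -0.0047936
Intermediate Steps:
X(s) = -s - 40/s
Z = 17208 (Z = 95 + 17113 = 17208)
X(82)/Z = (-1*82 - 40/82)/17208 = (-82 - 40*1/82)*(1/17208) = (-82 - 20/41)*(1/17208) = -3382/41*1/17208 = -1691/352764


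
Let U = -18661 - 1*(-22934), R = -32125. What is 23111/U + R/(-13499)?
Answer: 449245514/57681227 ≈ 7.7884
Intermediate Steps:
U = 4273 (U = -18661 + 22934 = 4273)
23111/U + R/(-13499) = 23111/4273 - 32125/(-13499) = 23111*(1/4273) - 32125*(-1/13499) = 23111/4273 + 32125/13499 = 449245514/57681227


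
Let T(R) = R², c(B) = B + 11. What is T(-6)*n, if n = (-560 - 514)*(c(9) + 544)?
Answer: -21806496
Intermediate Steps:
c(B) = 11 + B
n = -605736 (n = (-560 - 514)*((11 + 9) + 544) = -1074*(20 + 544) = -1074*564 = -605736)
T(-6)*n = (-6)²*(-605736) = 36*(-605736) = -21806496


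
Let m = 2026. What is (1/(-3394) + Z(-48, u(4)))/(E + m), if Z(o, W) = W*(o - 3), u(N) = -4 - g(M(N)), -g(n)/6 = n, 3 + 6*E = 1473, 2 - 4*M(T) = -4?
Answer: -865471/7707774 ≈ -0.11229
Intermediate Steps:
M(T) = 3/2 (M(T) = ½ - ¼*(-4) = ½ + 1 = 3/2)
E = 245 (E = -½ + (⅙)*1473 = -½ + 491/2 = 245)
g(n) = -6*n
u(N) = 5 (u(N) = -4 - (-6)*3/2 = -4 - 1*(-9) = -4 + 9 = 5)
Z(o, W) = W*(-3 + o)
(1/(-3394) + Z(-48, u(4)))/(E + m) = (1/(-3394) + 5*(-3 - 48))/(245 + 2026) = (-1/3394 + 5*(-51))/2271 = (-1/3394 - 255)*(1/2271) = -865471/3394*1/2271 = -865471/7707774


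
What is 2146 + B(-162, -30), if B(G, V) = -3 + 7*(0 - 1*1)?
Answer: 2136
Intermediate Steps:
B(G, V) = -10 (B(G, V) = -3 + 7*(0 - 1) = -3 + 7*(-1) = -3 - 7 = -10)
2146 + B(-162, -30) = 2146 - 10 = 2136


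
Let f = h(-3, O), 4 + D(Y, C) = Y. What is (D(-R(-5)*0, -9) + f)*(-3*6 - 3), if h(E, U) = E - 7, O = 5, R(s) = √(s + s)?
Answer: 294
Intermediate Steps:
R(s) = √2*√s (R(s) = √(2*s) = √2*√s)
D(Y, C) = -4 + Y
h(E, U) = -7 + E
f = -10 (f = -7 - 3 = -10)
(D(-R(-5)*0, -9) + f)*(-3*6 - 3) = ((-4 - √2*√(-5)*0) - 10)*(-3*6 - 3) = ((-4 - √2*I*√5*0) - 10)*(-18 - 3) = ((-4 - I*√10*0) - 10)*(-21) = ((-4 + 0) - 10)*(-21) = (-4 - 10)*(-21) = -14*(-21) = 294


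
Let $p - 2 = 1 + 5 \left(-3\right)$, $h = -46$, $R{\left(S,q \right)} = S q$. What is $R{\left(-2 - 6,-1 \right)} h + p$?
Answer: $-380$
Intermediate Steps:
$p = -12$ ($p = 2 + \left(1 + 5 \left(-3\right)\right) = 2 + \left(1 - 15\right) = 2 - 14 = -12$)
$R{\left(-2 - 6,-1 \right)} h + p = \left(-2 - 6\right) \left(-1\right) \left(-46\right) - 12 = \left(-8\right) \left(-1\right) \left(-46\right) - 12 = 8 \left(-46\right) - 12 = -368 - 12 = -380$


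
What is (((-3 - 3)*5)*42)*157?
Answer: -197820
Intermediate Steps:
(((-3 - 3)*5)*42)*157 = (-6*5*42)*157 = -30*42*157 = -1260*157 = -197820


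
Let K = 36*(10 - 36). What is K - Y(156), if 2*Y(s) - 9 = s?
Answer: -2037/2 ≈ -1018.5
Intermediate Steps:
Y(s) = 9/2 + s/2
K = -936 (K = 36*(-26) = -936)
K - Y(156) = -936 - (9/2 + (½)*156) = -936 - (9/2 + 78) = -936 - 1*165/2 = -936 - 165/2 = -2037/2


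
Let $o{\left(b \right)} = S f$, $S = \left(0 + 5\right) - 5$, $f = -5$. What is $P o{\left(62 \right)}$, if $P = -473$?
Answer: $0$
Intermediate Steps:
$S = 0$ ($S = 5 - 5 = 0$)
$o{\left(b \right)} = 0$ ($o{\left(b \right)} = 0 \left(-5\right) = 0$)
$P o{\left(62 \right)} = \left(-473\right) 0 = 0$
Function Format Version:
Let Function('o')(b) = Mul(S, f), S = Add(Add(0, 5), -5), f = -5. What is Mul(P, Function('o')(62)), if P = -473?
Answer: 0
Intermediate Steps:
S = 0 (S = Add(5, -5) = 0)
Function('o')(b) = 0 (Function('o')(b) = Mul(0, -5) = 0)
Mul(P, Function('o')(62)) = Mul(-473, 0) = 0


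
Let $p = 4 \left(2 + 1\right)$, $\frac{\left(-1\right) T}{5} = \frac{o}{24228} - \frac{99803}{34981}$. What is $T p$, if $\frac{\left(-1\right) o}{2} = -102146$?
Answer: $- \frac{23641556840}{70626639} \approx -334.74$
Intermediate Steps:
$o = 204292$ ($o = \left(-2\right) \left(-102146\right) = 204292$)
$T = - \frac{5910389210}{211879917}$ ($T = - 5 \left(\frac{204292}{24228} - \frac{99803}{34981}\right) = - 5 \left(204292 \cdot \frac{1}{24228} - \frac{99803}{34981}\right) = - 5 \left(\frac{51073}{6057} - \frac{99803}{34981}\right) = \left(-5\right) \frac{1182077842}{211879917} = - \frac{5910389210}{211879917} \approx -27.895$)
$p = 12$ ($p = 4 \cdot 3 = 12$)
$T p = \left(- \frac{5910389210}{211879917}\right) 12 = - \frac{23641556840}{70626639}$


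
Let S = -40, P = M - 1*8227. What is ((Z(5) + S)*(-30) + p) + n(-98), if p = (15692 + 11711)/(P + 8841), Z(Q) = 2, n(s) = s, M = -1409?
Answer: 800987/795 ≈ 1007.5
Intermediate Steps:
P = -9636 (P = -1409 - 1*8227 = -1409 - 8227 = -9636)
p = -27403/795 (p = (15692 + 11711)/(-9636 + 8841) = 27403/(-795) = 27403*(-1/795) = -27403/795 ≈ -34.469)
((Z(5) + S)*(-30) + p) + n(-98) = ((2 - 40)*(-30) - 27403/795) - 98 = (-38*(-30) - 27403/795) - 98 = (1140 - 27403/795) - 98 = 878897/795 - 98 = 800987/795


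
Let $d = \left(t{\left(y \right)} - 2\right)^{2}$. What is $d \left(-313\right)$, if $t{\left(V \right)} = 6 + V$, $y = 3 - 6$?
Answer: $-313$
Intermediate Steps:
$y = -3$ ($y = 3 - 6 = -3$)
$d = 1$ ($d = \left(\left(6 - 3\right) - 2\right)^{2} = \left(3 - 2\right)^{2} = 1^{2} = 1$)
$d \left(-313\right) = 1 \left(-313\right) = -313$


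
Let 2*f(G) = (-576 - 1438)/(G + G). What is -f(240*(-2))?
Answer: -1007/960 ≈ -1.0490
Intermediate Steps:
f(G) = -1007/(2*G) (f(G) = ((-576 - 1438)/(G + G))/2 = (-2014*1/(2*G))/2 = (-1007/G)/2 = -1007/(2*G))
-f(240*(-2)) = -(-1007)/(2*(240*(-2))) = -(-1007)/(2*(-480)) = -(-1007)*(-1)/(2*480) = -1*1007/960 = -1007/960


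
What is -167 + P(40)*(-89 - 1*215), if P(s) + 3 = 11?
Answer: -2599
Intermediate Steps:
P(s) = 8 (P(s) = -3 + 11 = 8)
-167 + P(40)*(-89 - 1*215) = -167 + 8*(-89 - 1*215) = -167 + 8*(-89 - 215) = -167 + 8*(-304) = -167 - 2432 = -2599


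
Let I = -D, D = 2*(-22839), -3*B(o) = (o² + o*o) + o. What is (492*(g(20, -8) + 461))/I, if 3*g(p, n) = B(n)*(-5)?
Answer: 129806/22839 ≈ 5.6835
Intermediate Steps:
B(o) = -2*o²/3 - o/3 (B(o) = -((o² + o*o) + o)/3 = -((o² + o²) + o)/3 = -(2*o² + o)/3 = -(o + 2*o²)/3 = -2*o²/3 - o/3)
g(p, n) = 5*n*(1 + 2*n)/9 (g(p, n) = (-n*(1 + 2*n)/3*(-5))/3 = (5*n*(1 + 2*n)/3)/3 = 5*n*(1 + 2*n)/9)
D = -45678
I = 45678 (I = -1*(-45678) = 45678)
(492*(g(20, -8) + 461))/I = (492*((5/9)*(-8)*(1 + 2*(-8)) + 461))/45678 = (492*((5/9)*(-8)*(1 - 16) + 461))*(1/45678) = (492*((5/9)*(-8)*(-15) + 461))*(1/45678) = (492*(200/3 + 461))*(1/45678) = (492*(1583/3))*(1/45678) = 259612*(1/45678) = 129806/22839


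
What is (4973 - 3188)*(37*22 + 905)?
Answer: 3068415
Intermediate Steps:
(4973 - 3188)*(37*22 + 905) = 1785*(814 + 905) = 1785*1719 = 3068415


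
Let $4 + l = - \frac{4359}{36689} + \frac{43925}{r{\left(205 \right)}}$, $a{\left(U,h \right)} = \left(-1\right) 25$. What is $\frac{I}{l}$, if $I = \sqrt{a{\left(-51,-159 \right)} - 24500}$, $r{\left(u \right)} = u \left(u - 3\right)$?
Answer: $- \frac{911574894 i \sqrt{109}}{185844313} \approx - 51.21 i$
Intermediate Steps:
$r{\left(u \right)} = u \left(-3 + u\right)$
$a{\left(U,h \right)} = -25$
$l = - \frac{929221565}{303858298}$ ($l = -4 + \left(- \frac{4359}{36689} + \frac{43925}{205 \left(-3 + 205\right)}\right) = -4 + \left(\left(-4359\right) \frac{1}{36689} + \frac{43925}{205 \cdot 202}\right) = -4 - \left(\frac{4359}{36689} - \frac{43925}{41410}\right) = -4 + \left(- \frac{4359}{36689} + 43925 \cdot \frac{1}{41410}\right) = -4 + \left(- \frac{4359}{36689} + \frac{8785}{8282}\right) = -4 + \frac{286211627}{303858298} = - \frac{929221565}{303858298} \approx -3.0581$)
$I = 15 i \sqrt{109}$ ($I = \sqrt{-25 - 24500} = \sqrt{-24525} = 15 i \sqrt{109} \approx 156.6 i$)
$\frac{I}{l} = \frac{15 i \sqrt{109}}{- \frac{929221565}{303858298}} = 15 i \sqrt{109} \left(- \frac{303858298}{929221565}\right) = - \frac{911574894 i \sqrt{109}}{185844313}$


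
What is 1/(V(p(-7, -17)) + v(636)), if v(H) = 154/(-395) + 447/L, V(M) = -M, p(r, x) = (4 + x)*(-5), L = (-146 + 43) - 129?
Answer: -91640/6168893 ≈ -0.014855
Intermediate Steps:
L = -232 (L = -103 - 129 = -232)
p(r, x) = -20 - 5*x
v(H) = -212293/91640 (v(H) = 154/(-395) + 447/(-232) = 154*(-1/395) + 447*(-1/232) = -154/395 - 447/232 = -212293/91640)
1/(V(p(-7, -17)) + v(636)) = 1/(-(-20 - 5*(-17)) - 212293/91640) = 1/(-(-20 + 85) - 212293/91640) = 1/(-1*65 - 212293/91640) = 1/(-65 - 212293/91640) = 1/(-6168893/91640) = -91640/6168893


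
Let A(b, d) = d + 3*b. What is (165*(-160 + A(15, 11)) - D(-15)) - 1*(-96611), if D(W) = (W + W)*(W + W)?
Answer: 78551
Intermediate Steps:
D(W) = 4*W² (D(W) = (2*W)*(2*W) = 4*W²)
(165*(-160 + A(15, 11)) - D(-15)) - 1*(-96611) = (165*(-160 + (11 + 3*15)) - 4*(-15)²) - 1*(-96611) = (165*(-160 + (11 + 45)) - 4*225) + 96611 = (165*(-160 + 56) - 1*900) + 96611 = (165*(-104) - 900) + 96611 = (-17160 - 900) + 96611 = -18060 + 96611 = 78551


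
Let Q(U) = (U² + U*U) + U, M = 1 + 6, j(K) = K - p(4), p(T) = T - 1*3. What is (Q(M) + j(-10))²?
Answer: 8836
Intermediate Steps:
p(T) = -3 + T (p(T) = T - 3 = -3 + T)
j(K) = -1 + K (j(K) = K - (-3 + 4) = K - 1*1 = K - 1 = -1 + K)
M = 7
Q(U) = U + 2*U² (Q(U) = (U² + U²) + U = 2*U² + U = U + 2*U²)
(Q(M) + j(-10))² = (7*(1 + 2*7) + (-1 - 10))² = (7*(1 + 14) - 11)² = (7*15 - 11)² = (105 - 11)² = 94² = 8836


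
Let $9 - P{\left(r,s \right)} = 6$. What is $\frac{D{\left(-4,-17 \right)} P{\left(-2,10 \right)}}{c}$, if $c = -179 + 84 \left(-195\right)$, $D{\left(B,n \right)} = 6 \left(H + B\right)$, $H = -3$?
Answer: $\frac{126}{16559} \approx 0.0076092$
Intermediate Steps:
$P{\left(r,s \right)} = 3$ ($P{\left(r,s \right)} = 9 - 6 = 3$)
$D{\left(B,n \right)} = -18 + 6 B$ ($D{\left(B,n \right)} = 6 \left(-3 + B\right) = -18 + 6 B$)
$c = -16559$ ($c = -179 - 16380 = -16559$)
$\frac{D{\left(-4,-17 \right)} P{\left(-2,10 \right)}}{c} = \frac{\left(-18 + 6 \left(-4\right)\right) 3}{-16559} = \left(-18 - 24\right) 3 \left(- \frac{1}{16559}\right) = \left(-42\right) 3 \left(- \frac{1}{16559}\right) = \left(-126\right) \left(- \frac{1}{16559}\right) = \frac{126}{16559}$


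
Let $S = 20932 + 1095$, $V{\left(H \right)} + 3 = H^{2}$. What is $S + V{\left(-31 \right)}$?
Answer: $22985$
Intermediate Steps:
$V{\left(H \right)} = -3 + H^{2}$
$S = 22027$
$S + V{\left(-31 \right)} = 22027 - \left(3 - \left(-31\right)^{2}\right) = 22027 + \left(-3 + 961\right) = 22027 + 958 = 22985$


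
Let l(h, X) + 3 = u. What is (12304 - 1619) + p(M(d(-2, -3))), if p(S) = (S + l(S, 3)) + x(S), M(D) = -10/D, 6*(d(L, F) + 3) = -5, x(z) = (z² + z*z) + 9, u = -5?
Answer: 5661474/529 ≈ 10702.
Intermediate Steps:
l(h, X) = -8 (l(h, X) = -3 - 5 = -8)
x(z) = 9 + 2*z² (x(z) = (z² + z²) + 9 = 2*z² + 9 = 9 + 2*z²)
d(L, F) = -23/6 (d(L, F) = -3 + (⅙)*(-5) = -3 - ⅚ = -23/6)
p(S) = 1 + S + 2*S² (p(S) = (S - 8) + (9 + 2*S²) = (-8 + S) + (9 + 2*S²) = 1 + S + 2*S²)
(12304 - 1619) + p(M(d(-2, -3))) = (12304 - 1619) + (1 - 10/(-23/6) + 2*(-10/(-23/6))²) = 10685 + (1 - 10*(-6/23) + 2*(-10*(-6/23))²) = 10685 + (1 + 60/23 + 2*(60/23)²) = 10685 + (1 + 60/23 + 2*(3600/529)) = 10685 + (1 + 60/23 + 7200/529) = 10685 + 9109/529 = 5661474/529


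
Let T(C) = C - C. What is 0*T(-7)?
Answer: 0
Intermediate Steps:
T(C) = 0
0*T(-7) = 0*0 = 0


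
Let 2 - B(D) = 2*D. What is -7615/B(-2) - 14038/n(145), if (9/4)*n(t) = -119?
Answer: -358336/357 ≈ -1003.7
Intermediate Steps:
n(t) = -476/9 (n(t) = (4/9)*(-119) = -476/9)
B(D) = 2 - 2*D
-7615/B(-2) - 14038/n(145) = -7615/(2 - 2*(-2)) - 14038/(-476/9) = -7615/(2 + 4) - 14038*(-9/476) = -7615/6 + 63171/238 = -358336/357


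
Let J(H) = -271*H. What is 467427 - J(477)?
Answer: 596694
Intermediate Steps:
467427 - J(477) = 467427 - (-271)*477 = 467427 - 1*(-129267) = 467427 + 129267 = 596694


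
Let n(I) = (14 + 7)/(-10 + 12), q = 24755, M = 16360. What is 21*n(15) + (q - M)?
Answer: 17231/2 ≈ 8615.5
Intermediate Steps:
n(I) = 21/2
21*n(15) + (q - M) = 21*(21/2) + (24755 - 1*16360) = 441/2 + (24755 - 16360) = 441/2 + 8395 = 17231/2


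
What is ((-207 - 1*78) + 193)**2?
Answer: 8464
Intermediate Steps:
((-207 - 1*78) + 193)**2 = ((-207 - 78) + 193)**2 = (-285 + 193)**2 = (-92)**2 = 8464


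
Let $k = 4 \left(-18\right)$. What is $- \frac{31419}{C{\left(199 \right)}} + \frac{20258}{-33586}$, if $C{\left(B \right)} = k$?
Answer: $\frac{8363333}{19192} \approx 435.77$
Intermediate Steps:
$k = -72$
$C{\left(B \right)} = -72$
$- \frac{31419}{C{\left(199 \right)}} + \frac{20258}{-33586} = - \frac{31419}{-72} + \frac{20258}{-33586} = \left(-31419\right) \left(- \frac{1}{72}\right) + 20258 \left(- \frac{1}{33586}\right) = \frac{3491}{8} - \frac{1447}{2399} = \frac{8363333}{19192}$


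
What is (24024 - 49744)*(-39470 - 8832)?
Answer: 1242327440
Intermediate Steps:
(24024 - 49744)*(-39470 - 8832) = -25720*(-48302) = 1242327440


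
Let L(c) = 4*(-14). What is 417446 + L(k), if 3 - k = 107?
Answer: 417390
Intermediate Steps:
k = -104 (k = 3 - 1*107 = 3 - 107 = -104)
L(c) = -56
417446 + L(k) = 417446 - 56 = 417390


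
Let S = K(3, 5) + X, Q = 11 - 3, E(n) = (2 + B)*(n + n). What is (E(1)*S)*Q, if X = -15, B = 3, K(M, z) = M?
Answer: -960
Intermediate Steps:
E(n) = 10*n (E(n) = (2 + 3)*(n + n) = 5*(2*n) = 10*n)
Q = 8
S = -12 (S = 3 - 15 = -12)
(E(1)*S)*Q = ((10*1)*(-12))*8 = (10*(-12))*8 = -120*8 = -960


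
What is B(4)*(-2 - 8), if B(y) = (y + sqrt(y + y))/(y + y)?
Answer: -5 - 5*sqrt(2)/2 ≈ -8.5355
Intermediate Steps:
B(y) = (y + sqrt(2)*sqrt(y))/(2*y) (B(y) = (y + sqrt(2*y))/((2*y)) = (y + sqrt(2)*sqrt(y))*(1/(2*y)) = (y + sqrt(2)*sqrt(y))/(2*y))
B(4)*(-2 - 8) = (1/2 + sqrt(2)/(2*sqrt(4)))*(-2 - 8) = (1/2 + (1/2)*sqrt(2)*(1/2))*(-10) = (1/2 + sqrt(2)/4)*(-10) = -5 - 5*sqrt(2)/2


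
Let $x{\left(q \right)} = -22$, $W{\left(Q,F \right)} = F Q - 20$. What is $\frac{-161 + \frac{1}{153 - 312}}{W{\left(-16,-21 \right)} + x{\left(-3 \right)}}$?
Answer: $- \frac{12800}{23373} \approx -0.54764$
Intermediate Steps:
$W{\left(Q,F \right)} = -20 + F Q$
$\frac{-161 + \frac{1}{153 - 312}}{W{\left(-16,-21 \right)} + x{\left(-3 \right)}} = \frac{-161 + \frac{1}{153 - 312}}{\left(-20 - -336\right) - 22} = \frac{-161 + \frac{1}{-159}}{\left(-20 + 336\right) - 22} = \frac{-161 - \frac{1}{159}}{316 - 22} = - \frac{25600}{159 \cdot 294} = \left(- \frac{25600}{159}\right) \frac{1}{294} = - \frac{12800}{23373}$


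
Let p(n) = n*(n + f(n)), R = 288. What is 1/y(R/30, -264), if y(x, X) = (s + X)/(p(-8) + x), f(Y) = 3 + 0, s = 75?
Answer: -248/945 ≈ -0.26243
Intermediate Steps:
f(Y) = 3
p(n) = n*(3 + n) (p(n) = n*(n + 3) = n*(3 + n))
y(x, X) = (75 + X)/(40 + x) (y(x, X) = (75 + X)/(-8*(3 - 8) + x) = (75 + X)/(-8*(-5) + x) = (75 + X)/(40 + x))
1/y(R/30, -264) = 1/((75 - 264)/(40 + 288/30)) = 1/(-189/(40 + 288*(1/30))) = 1/(-189/(40 + 48/5)) = 1/(-189/(248/5)) = 1/((5/248)*(-189)) = 1/(-945/248) = -248/945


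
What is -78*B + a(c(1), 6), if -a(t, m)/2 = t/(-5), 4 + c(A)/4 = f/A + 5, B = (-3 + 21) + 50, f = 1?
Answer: -26504/5 ≈ -5300.8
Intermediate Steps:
B = 68 (B = 18 + 50 = 68)
c(A) = 4 + 4/A (c(A) = -16 + 4*(1/A + 5) = -16 + 4*(5 + 1/A) = -16 + (20 + 4/A) = 4 + 4/A)
a(t, m) = 2*t/5 (a(t, m) = -2*t/(-5) = -2*t*(-1)/5 = -(-2)*t/5 = 2*t/5)
-78*B + a(c(1), 6) = -78*68 + 2*(4 + 4/1)/5 = -5304 + 2*(4 + 4*1)/5 = -5304 + 2*(4 + 4)/5 = -5304 + (⅖)*8 = -5304 + 16/5 = -26504/5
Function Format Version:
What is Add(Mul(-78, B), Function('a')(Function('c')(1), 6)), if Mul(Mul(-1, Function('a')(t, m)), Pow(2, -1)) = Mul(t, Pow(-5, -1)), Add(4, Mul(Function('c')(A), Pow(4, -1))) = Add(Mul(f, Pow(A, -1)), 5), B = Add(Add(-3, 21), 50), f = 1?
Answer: Rational(-26504, 5) ≈ -5300.8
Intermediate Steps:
B = 68 (B = Add(18, 50) = 68)
Function('c')(A) = Add(4, Mul(4, Pow(A, -1))) (Function('c')(A) = Add(-16, Mul(4, Add(Mul(1, Pow(A, -1)), 5))) = Add(-16, Mul(4, Add(Pow(A, -1), 5))) = Add(-16, Mul(4, Add(5, Pow(A, -1)))) = Add(-16, Add(20, Mul(4, Pow(A, -1)))) = Add(4, Mul(4, Pow(A, -1))))
Function('a')(t, m) = Mul(Rational(2, 5), t) (Function('a')(t, m) = Mul(-2, Mul(t, Pow(-5, -1))) = Mul(-2, Mul(t, Rational(-1, 5))) = Mul(-2, Mul(Rational(-1, 5), t)) = Mul(Rational(2, 5), t))
Add(Mul(-78, B), Function('a')(Function('c')(1), 6)) = Add(Mul(-78, 68), Mul(Rational(2, 5), Add(4, Mul(4, Pow(1, -1))))) = Add(-5304, Mul(Rational(2, 5), Add(4, Mul(4, 1)))) = Add(-5304, Mul(Rational(2, 5), Add(4, 4))) = Add(-5304, Mul(Rational(2, 5), 8)) = Add(-5304, Rational(16, 5)) = Rational(-26504, 5)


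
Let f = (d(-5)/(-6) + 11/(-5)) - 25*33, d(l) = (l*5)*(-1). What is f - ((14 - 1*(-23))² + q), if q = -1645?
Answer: -16661/30 ≈ -555.37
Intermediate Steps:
d(l) = -5*l (d(l) = (5*l)*(-1) = -5*l)
f = -24941/30 (f = (-5*(-5)/(-6) + 11/(-5)) - 25*33 = (25*(-⅙) + 11*(-⅕)) - 825 = (-25/6 - 11/5) - 825 = -191/30 - 825 = -24941/30 ≈ -831.37)
f - ((14 - 1*(-23))² + q) = -24941/30 - ((14 - 1*(-23))² - 1645) = -24941/30 - ((14 + 23)² - 1645) = -24941/30 - (37² - 1645) = -24941/30 - (1369 - 1645) = -24941/30 - 1*(-276) = -24941/30 + 276 = -16661/30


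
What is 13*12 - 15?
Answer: 141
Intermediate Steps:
13*12 - 15 = 156 - 15 = 141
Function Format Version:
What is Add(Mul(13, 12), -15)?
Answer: 141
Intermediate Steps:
Add(Mul(13, 12), -15) = Add(156, -15) = 141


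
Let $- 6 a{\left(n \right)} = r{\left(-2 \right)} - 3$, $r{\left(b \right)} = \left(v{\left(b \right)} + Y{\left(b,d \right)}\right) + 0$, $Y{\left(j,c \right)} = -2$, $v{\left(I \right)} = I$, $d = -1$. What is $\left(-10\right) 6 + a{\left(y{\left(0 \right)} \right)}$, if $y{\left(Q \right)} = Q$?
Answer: $- \frac{353}{6} \approx -58.833$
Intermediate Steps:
$r{\left(b \right)} = -2 + b$ ($r{\left(b \right)} = \left(b - 2\right) + 0 = \left(-2 + b\right) + 0 = -2 + b$)
$a{\left(n \right)} = \frac{7}{6}$ ($a{\left(n \right)} = - \frac{\left(-2 - 2\right) - 3}{6} = - \frac{-4 - 3}{6} = \left(- \frac{1}{6}\right) \left(-7\right) = \frac{7}{6}$)
$\left(-10\right) 6 + a{\left(y{\left(0 \right)} \right)} = \left(-10\right) 6 + \frac{7}{6} = -60 + \frac{7}{6} = - \frac{353}{6}$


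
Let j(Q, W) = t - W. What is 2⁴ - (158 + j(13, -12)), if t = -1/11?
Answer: -1693/11 ≈ -153.91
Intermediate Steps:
t = -1/11 (t = -1*1/11 = -1/11 ≈ -0.090909)
j(Q, W) = -1/11 - W
2⁴ - (158 + j(13, -12)) = 2⁴ - (158 + (-1/11 - 1*(-12))) = 16 - (158 + (-1/11 + 12)) = 16 - (158 + 131/11) = 16 - 1*1869/11 = 16 - 1869/11 = -1693/11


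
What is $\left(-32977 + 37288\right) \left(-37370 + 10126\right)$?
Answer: $-117448884$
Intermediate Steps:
$\left(-32977 + 37288\right) \left(-37370 + 10126\right) = 4311 \left(-27244\right) = -117448884$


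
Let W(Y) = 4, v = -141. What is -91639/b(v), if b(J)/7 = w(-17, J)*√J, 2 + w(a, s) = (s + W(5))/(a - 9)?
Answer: 2382614*I*√141/83895 ≈ 337.23*I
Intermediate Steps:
w(a, s) = -2 + (4 + s)/(-9 + a) (w(a, s) = -2 + (s + 4)/(a - 9) = -2 + (4 + s)/(-9 + a))
b(J) = 7*√J*(-28/13 - J/26) (b(J) = 7*(((22 + J - 2*(-17))/(-9 - 17))*√J) = 7*(((22 + J + 34)/(-26))*√J) = 7*((-(56 + J)/26)*√J) = 7*((-28/13 - J/26)*√J) = 7*(√J*(-28/13 - J/26)) = 7*√J*(-28/13 - J/26))
-91639/b(v) = -91639*(-26*I*√141/(987*(-56 - 1*(-141)))) = -91639*(-26*I*√141/(987*(-56 + 141))) = -91639*(-26*I*√141/83895) = -(-2382614)*I*√141/83895 = 2382614*I*√141/83895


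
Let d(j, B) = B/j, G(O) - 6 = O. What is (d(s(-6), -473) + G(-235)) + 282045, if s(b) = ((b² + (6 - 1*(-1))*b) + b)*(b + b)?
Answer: 40581031/144 ≈ 2.8181e+5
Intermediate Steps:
G(O) = 6 + O
s(b) = 2*b*(b² + 8*b) (s(b) = ((b² + (6 + 1)*b) + b)*(2*b) = ((b² + 7*b) + b)*(2*b) = (b² + 8*b)*(2*b) = 2*b*(b² + 8*b))
(d(s(-6), -473) + G(-235)) + 282045 = (-473*1/(72*(8 - 6)) + (6 - 235)) + 282045 = (-473/(2*36*2) - 229) + 282045 = (-473/144 - 229) + 282045 = -33449/144 + 282045 = 40581031/144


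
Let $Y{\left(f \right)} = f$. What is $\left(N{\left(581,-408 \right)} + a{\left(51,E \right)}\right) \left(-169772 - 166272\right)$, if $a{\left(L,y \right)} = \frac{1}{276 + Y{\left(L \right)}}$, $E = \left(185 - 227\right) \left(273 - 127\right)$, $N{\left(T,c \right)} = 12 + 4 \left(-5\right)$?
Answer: $\frac{878755060}{327} \approx 2.6873 \cdot 10^{6}$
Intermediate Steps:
$N{\left(T,c \right)} = -8$ ($N{\left(T,c \right)} = 12 - 20 = -8$)
$E = -6132$ ($E = \left(-42\right) 146 = -6132$)
$a{\left(L,y \right)} = \frac{1}{276 + L}$
$\left(N{\left(581,-408 \right)} + a{\left(51,E \right)}\right) \left(-169772 - 166272\right) = \left(-8 + \frac{1}{276 + 51}\right) \left(-169772 - 166272\right) = \left(-8 + \frac{1}{327}\right) \left(-336044\right) = \left(- \frac{2615}{327}\right) \left(-336044\right) = \frac{878755060}{327}$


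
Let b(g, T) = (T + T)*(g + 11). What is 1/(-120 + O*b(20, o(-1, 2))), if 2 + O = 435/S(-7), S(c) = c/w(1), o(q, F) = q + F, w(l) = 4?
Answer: -7/109588 ≈ -6.3876e-5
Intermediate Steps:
o(q, F) = F + q
S(c) = c/4
b(g, T) = 2*T*(11 + g) (b(g, T) = (2*T)*(11 + g) = 2*T*(11 + g))
O = -1754/7 (O = -2 + 435/(((¼)*(-7))) = -2 + 435/(-7/4) = -2 + 435*(-4/7) = -2 - 1740/7 = -1754/7 ≈ -250.57)
1/(-120 + O*b(20, o(-1, 2))) = 1/(-120 - 3508*(2 - 1)*(11 + 20)/7) = 1/(-120 - 3508*31/7) = 1/(-120 - 1754/7*62) = 1/(-120 - 108748/7) = 1/(-109588/7) = -7/109588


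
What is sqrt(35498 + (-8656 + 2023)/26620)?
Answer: sqrt(429522785)/110 ≈ 188.41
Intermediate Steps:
sqrt(35498 + (-8656 + 2023)/26620) = sqrt(35498 - 6633*1/26620) = sqrt(35498 - 603/2420) = sqrt(85904557/2420) = sqrt(429522785)/110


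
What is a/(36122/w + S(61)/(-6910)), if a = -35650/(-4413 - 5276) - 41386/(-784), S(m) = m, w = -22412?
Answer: -4151774545452105/119150840333672 ≈ -34.845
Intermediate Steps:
a = 214469277/3798088 (a = -35650/(-9689) - 41386*(-1/784) = -35650*(-1/9689) + 20693/392 = 35650/9689 + 20693/392 = 214469277/3798088 ≈ 56.468)
a/(36122/w + S(61)/(-6910)) = 214469277/(3798088*(36122/(-22412) + 61/(-6910))) = 214469277/(3798088*(36122*(-1/22412) + 61*(-1/6910))) = 214469277/(3798088*(-18061/11206 - 61/6910)) = 214469277/(3798088*(-31371269/19358365)) = (214469277/3798088)*(-19358365/31371269) = -4151774545452105/119150840333672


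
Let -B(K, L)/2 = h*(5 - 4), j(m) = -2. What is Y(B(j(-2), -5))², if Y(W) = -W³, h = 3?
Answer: 46656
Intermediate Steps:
B(K, L) = -6 (B(K, L) = -6*(5 - 4) = -6)
Y(B(j(-2), -5))² = (-1*(-6)³)² = (-1*(-216))² = 216² = 46656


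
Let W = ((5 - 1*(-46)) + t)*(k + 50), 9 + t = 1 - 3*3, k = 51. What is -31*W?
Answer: -106454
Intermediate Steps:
t = -17 (t = -9 + (1 - 3*3) = -9 + (1 - 9) = -9 - 8 = -17)
W = 3434 (W = ((5 - 1*(-46)) - 17)*(51 + 50) = ((5 + 46) - 17)*101 = (51 - 17)*101 = 34*101 = 3434)
-31*W = -31*3434 = -106454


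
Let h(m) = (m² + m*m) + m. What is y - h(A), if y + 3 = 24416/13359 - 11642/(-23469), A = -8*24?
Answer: -2561710344043/34835819 ≈ -73537.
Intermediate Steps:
A = -192
h(m) = m + 2*m² (h(m) = (m² + m²) + m = 2*m² + m = m + 2*m²)
y = -23558059/34835819 (y = -3 + (24416/13359 - 11642/(-23469)) = -3 + (24416*(1/13359) - 11642*(-1/23469)) = -3 + (24416/13359 + 11642/23469) = -3 + 80949398/34835819 = -23558059/34835819 ≈ -0.67626)
y - h(A) = -23558059/34835819 - (-192)*(1 + 2*(-192)) = -23558059/34835819 - (-192)*(1 - 384) = -23558059/34835819 - (-192)*(-383) = -23558059/34835819 - 1*73536 = -23558059/34835819 - 73536 = -2561710344043/34835819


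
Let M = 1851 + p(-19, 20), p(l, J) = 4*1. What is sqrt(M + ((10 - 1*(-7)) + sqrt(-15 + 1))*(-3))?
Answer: sqrt(1804 - 3*I*sqrt(14)) ≈ 42.474 - 0.1321*I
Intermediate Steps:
p(l, J) = 4
M = 1855 (M = 1851 + 4 = 1855)
sqrt(M + ((10 - 1*(-7)) + sqrt(-15 + 1))*(-3)) = sqrt(1855 + ((10 - 1*(-7)) + sqrt(-15 + 1))*(-3)) = sqrt(1855 + ((10 + 7) + sqrt(-14))*(-3)) = sqrt(1855 + (17 + I*sqrt(14))*(-3)) = sqrt(1855 + (-51 - 3*I*sqrt(14))) = sqrt(1804 - 3*I*sqrt(14))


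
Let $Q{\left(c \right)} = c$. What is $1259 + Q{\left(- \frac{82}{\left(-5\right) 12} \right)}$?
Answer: $\frac{37811}{30} \approx 1260.4$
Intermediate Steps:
$1259 + Q{\left(- \frac{82}{\left(-5\right) 12} \right)} = 1259 - \frac{82}{\left(-5\right) 12} = 1259 - \frac{82}{-60} = 1259 - - \frac{41}{30} = 1259 + \frac{41}{30} = \frac{37811}{30}$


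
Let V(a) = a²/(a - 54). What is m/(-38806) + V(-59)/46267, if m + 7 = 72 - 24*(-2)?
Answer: -725867009/202884403826 ≈ -0.0035777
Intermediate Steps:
V(a) = a²/(-54 + a)
m = 113 (m = -7 + (72 - 24*(-2)) = -7 + (72 + 48) = -7 + 120 = 113)
m/(-38806) + V(-59)/46267 = 113/(-38806) + ((-59)²/(-54 - 59))/46267 = 113*(-1/38806) + (3481/(-113))*(1/46267) = -113/38806 + (3481*(-1/113))*(1/46267) = -113/38806 - 3481/113*1/46267 = -113/38806 - 3481/5228171 = -725867009/202884403826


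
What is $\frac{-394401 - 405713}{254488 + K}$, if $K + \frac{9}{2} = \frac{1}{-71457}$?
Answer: $- \frac{114347492196}{36369254917} \approx -3.1441$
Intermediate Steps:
$K = - \frac{643115}{142914}$ ($K = - \frac{9}{2} + \frac{1}{-71457} = - \frac{9}{2} - \frac{1}{71457} = - \frac{643115}{142914} \approx -4.5$)
$\frac{-394401 - 405713}{254488 + K} = \frac{-394401 - 405713}{254488 - \frac{643115}{142914}} = - \frac{800114}{\frac{36369254917}{142914}} = \left(-800114\right) \frac{142914}{36369254917} = - \frac{114347492196}{36369254917}$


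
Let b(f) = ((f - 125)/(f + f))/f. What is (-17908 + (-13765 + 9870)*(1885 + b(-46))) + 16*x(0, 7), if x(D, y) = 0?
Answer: -31146782011/4232 ≈ -7.3598e+6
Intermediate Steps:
b(f) = (-125 + f)/(2*f**2) (b(f) = ((-125 + f)/((2*f)))/f = ((-125 + f)*(1/(2*f)))/f = ((-125 + f)/(2*f))/f = (-125 + f)/(2*f**2))
(-17908 + (-13765 + 9870)*(1885 + b(-46))) + 16*x(0, 7) = (-17908 + (-13765 + 9870)*(1885 + (1/2)*(-125 - 46)/(-46)**2)) + 16*0 = (-17908 - 3895*(1885 + (1/2)*(1/2116)*(-171))) + 0 = (-17908 - 3895*(1885 - 171/4232)) + 0 = (-17908 - 3895*7977149/4232) + 0 = (-17908 - 31070995355/4232) + 0 = -31146782011/4232 + 0 = -31146782011/4232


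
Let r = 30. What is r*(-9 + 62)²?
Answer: 84270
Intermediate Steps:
r*(-9 + 62)² = 30*(-9 + 62)² = 30*53² = 30*2809 = 84270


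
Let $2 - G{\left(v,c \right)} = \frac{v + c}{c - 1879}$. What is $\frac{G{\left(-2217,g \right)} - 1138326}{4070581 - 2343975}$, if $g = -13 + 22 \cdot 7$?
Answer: $- \frac{70657471}{107172901} \approx -0.65928$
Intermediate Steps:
$g = 141$ ($g = -13 + 154 = 141$)
$G{\left(v,c \right)} = 2 - \frac{c + v}{-1879 + c}$ ($G{\left(v,c \right)} = 2 - \frac{v + c}{c - 1879} = 2 - \frac{c + v}{-1879 + c}$)
$\frac{G{\left(-2217,g \right)} - 1138326}{4070581 - 2343975} = \frac{\frac{-3758 + 141 - -2217}{-1879 + 141} - 1138326}{4070581 - 2343975} = \frac{\frac{-3758 + 141 + 2217}{-1738} - 1138326}{1726606} = \left(\left(- \frac{1}{1738}\right) \left(-1400\right) - 1138326\right) \frac{1}{1726606} = \left(\frac{700}{869} - 1138326\right) \frac{1}{1726606} = \left(- \frac{989204594}{869}\right) \frac{1}{1726606} = - \frac{70657471}{107172901}$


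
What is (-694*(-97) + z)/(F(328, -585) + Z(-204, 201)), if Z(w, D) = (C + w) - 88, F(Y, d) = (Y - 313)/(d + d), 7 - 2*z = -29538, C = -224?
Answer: -6403059/40249 ≈ -159.09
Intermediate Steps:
z = 29545/2 (z = 7/2 - ½*(-29538) = 7/2 + 14769 = 29545/2 ≈ 14773.)
F(Y, d) = (-313 + Y)/(2*d) (F(Y, d) = (-313 + Y)/((2*d)) = (-313 + Y)*(1/(2*d)) = (-313 + Y)/(2*d))
Z(w, D) = -312 + w (Z(w, D) = (-224 + w) - 88 = -312 + w)
(-694*(-97) + z)/(F(328, -585) + Z(-204, 201)) = (-694*(-97) + 29545/2)/((½)*(-313 + 328)/(-585) + (-312 - 204)) = (67318 + 29545/2)/((½)*(-1/585)*15 - 516) = 164181/(2*(-1/78 - 516)) = 164181/(2*(-40249/78)) = (164181/2)*(-78/40249) = -6403059/40249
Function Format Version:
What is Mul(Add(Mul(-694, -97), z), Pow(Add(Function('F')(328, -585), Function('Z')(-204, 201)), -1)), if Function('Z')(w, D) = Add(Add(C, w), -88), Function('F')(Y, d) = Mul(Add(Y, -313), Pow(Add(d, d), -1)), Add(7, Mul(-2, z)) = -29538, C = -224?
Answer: Rational(-6403059, 40249) ≈ -159.09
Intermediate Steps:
z = Rational(29545, 2) (z = Add(Rational(7, 2), Mul(Rational(-1, 2), -29538)) = Add(Rational(7, 2), 14769) = Rational(29545, 2) ≈ 14773.)
Function('F')(Y, d) = Mul(Rational(1, 2), Pow(d, -1), Add(-313, Y)) (Function('F')(Y, d) = Mul(Add(-313, Y), Pow(Mul(2, d), -1)) = Mul(Add(-313, Y), Mul(Rational(1, 2), Pow(d, -1))) = Mul(Rational(1, 2), Pow(d, -1), Add(-313, Y)))
Function('Z')(w, D) = Add(-312, w) (Function('Z')(w, D) = Add(Add(-224, w), -88) = Add(-312, w))
Mul(Add(Mul(-694, -97), z), Pow(Add(Function('F')(328, -585), Function('Z')(-204, 201)), -1)) = Mul(Add(Mul(-694, -97), Rational(29545, 2)), Pow(Add(Mul(Rational(1, 2), Pow(-585, -1), Add(-313, 328)), Add(-312, -204)), -1)) = Mul(Add(67318, Rational(29545, 2)), Pow(Add(Mul(Rational(1, 2), Rational(-1, 585), 15), -516), -1)) = Mul(Rational(164181, 2), Pow(Add(Rational(-1, 78), -516), -1)) = Mul(Rational(164181, 2), Pow(Rational(-40249, 78), -1)) = Mul(Rational(164181, 2), Rational(-78, 40249)) = Rational(-6403059, 40249)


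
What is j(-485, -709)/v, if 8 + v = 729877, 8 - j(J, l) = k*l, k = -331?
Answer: -234671/729869 ≈ -0.32152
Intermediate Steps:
j(J, l) = 8 + 331*l (j(J, l) = 8 - (-331)*l = 8 + 331*l)
v = 729869 (v = -8 + 729877 = 729869)
j(-485, -709)/v = (8 + 331*(-709))/729869 = (8 - 234679)*(1/729869) = -234671*1/729869 = -234671/729869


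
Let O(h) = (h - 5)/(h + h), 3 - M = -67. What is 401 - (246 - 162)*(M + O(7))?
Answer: -5491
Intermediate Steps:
M = 70 (M = 3 - 1*(-67) = 3 + 67 = 70)
O(h) = (-5 + h)/(2*h) (O(h) = (-5 + h)/((2*h)) = (-5 + h)*(1/(2*h)) = (-5 + h)/(2*h))
401 - (246 - 162)*(M + O(7)) = 401 - (246 - 162)*(70 + (½)*(-5 + 7)/7) = 401 - 84*(70 + (½)*(⅐)*2) = 401 - 84*(70 + ⅐) = 401 - 84*491/7 = 401 - 1*5892 = 401 - 5892 = -5491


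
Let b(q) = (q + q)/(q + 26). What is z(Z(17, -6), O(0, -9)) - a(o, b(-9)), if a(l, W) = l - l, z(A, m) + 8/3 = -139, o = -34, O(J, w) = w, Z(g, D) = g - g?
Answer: -425/3 ≈ -141.67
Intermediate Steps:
Z(g, D) = 0
z(A, m) = -425/3 (z(A, m) = -8/3 - 139 = -425/3)
b(q) = 2*q/(26 + q) (b(q) = (2*q)/(26 + q) = 2*q/(26 + q))
a(l, W) = 0
z(Z(17, -6), O(0, -9)) - a(o, b(-9)) = -425/3 - 1*0 = -425/3 + 0 = -425/3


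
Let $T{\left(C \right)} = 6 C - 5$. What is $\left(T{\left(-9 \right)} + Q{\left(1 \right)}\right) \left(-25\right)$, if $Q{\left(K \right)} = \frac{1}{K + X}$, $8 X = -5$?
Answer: $\frac{4225}{3} \approx 1408.3$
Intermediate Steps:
$X = - \frac{5}{8}$ ($X = \frac{1}{8} \left(-5\right) = - \frac{5}{8} \approx -0.625$)
$T{\left(C \right)} = -5 + 6 C$
$Q{\left(K \right)} = \frac{1}{- \frac{5}{8} + K}$ ($Q{\left(K \right)} = \frac{1}{K - \frac{5}{8}} = \frac{1}{- \frac{5}{8} + K}$)
$\left(T{\left(-9 \right)} + Q{\left(1 \right)}\right) \left(-25\right) = \left(\left(-5 + 6 \left(-9\right)\right) + \frac{8}{-5 + 8 \cdot 1}\right) \left(-25\right) = \left(\left(-5 - 54\right) + \frac{8}{-5 + 8}\right) \left(-25\right) = \left(-59 + \frac{8}{3}\right) \left(-25\right) = \left(- \frac{169}{3}\right) \left(-25\right) = \frac{4225}{3}$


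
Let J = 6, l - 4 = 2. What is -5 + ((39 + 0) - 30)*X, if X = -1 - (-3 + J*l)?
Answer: -311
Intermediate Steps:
l = 6 (l = 4 + 2 = 6)
X = -34 (X = -1 - (-3 + 6*6) = -1 - (-3 + 36) = -1 - 1*33 = -1 - 33 = -34)
-5 + ((39 + 0) - 30)*X = -5 + ((39 + 0) - 30)*(-34) = -5 + (39 - 30)*(-34) = -5 + 9*(-34) = -5 - 306 = -311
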